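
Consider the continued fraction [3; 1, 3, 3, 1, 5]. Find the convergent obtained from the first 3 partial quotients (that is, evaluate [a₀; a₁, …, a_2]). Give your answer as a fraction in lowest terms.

a_0 = 3: 3/1
a_1 = 1: 4/1
a_2 = 3: 15/4

15/4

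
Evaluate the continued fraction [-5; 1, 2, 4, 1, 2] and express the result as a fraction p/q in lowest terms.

-194/45

Use the convergent recurrence hₖ = aₖ·hₖ₋₁ + hₖ₋₂ (and likewise for the denominators kₖ):
a_0 = -5: -5/1
a_1 = 1: -4/1
a_2 = 2: -13/3
a_3 = 4: -56/13
a_4 = 1: -69/16
a_5 = 2: -194/45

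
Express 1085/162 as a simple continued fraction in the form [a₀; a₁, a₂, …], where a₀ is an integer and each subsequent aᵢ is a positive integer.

⌊1085/162⌋ = 6, remainder 113
⌊162/113⌋ = 1, remainder 49
⌊113/49⌋ = 2, remainder 15
⌊49/15⌋ = 3, remainder 4
⌊15/4⌋ = 3, remainder 3
⌊4/3⌋ = 1, remainder 1
⌊3/1⌋ = 3, remainder 0

[6; 1, 2, 3, 3, 1, 3]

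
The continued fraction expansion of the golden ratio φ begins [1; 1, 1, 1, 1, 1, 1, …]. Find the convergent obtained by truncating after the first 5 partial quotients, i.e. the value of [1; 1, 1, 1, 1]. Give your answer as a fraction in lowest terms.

8/5

a_0 = 1: 1/1
a_1 = 1: 2/1
a_2 = 1: 3/2
a_3 = 1: 5/3
a_4 = 1: 8/5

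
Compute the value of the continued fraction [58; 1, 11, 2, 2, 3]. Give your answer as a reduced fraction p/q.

12432/211

Start with 3.
2 + 1/(3/1) = 2 + 1/3 = 7/3
2 + 1/(7/3) = 2 + 3/7 = 17/7
11 + 1/(17/7) = 11 + 7/17 = 194/17
1 + 1/(194/17) = 1 + 17/194 = 211/194
58 + 1/(211/194) = 58 + 194/211 = 12432/211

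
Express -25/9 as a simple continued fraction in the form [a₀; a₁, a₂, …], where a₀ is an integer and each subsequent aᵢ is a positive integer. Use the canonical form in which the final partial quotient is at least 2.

[-3; 4, 2]

⌊-25/9⌋ = -3, remainder 2
⌊9/2⌋ = 4, remainder 1
⌊2/1⌋ = 2, remainder 0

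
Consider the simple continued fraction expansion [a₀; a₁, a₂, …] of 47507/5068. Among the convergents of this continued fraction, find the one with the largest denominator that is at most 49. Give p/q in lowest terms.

75/8

a_0 = 9: 9/1  (≤ bound)
a_1 = 2: 19/2  (≤ bound)
a_2 = 1: 28/3  (≤ bound)
a_3 = 2: 75/8  (≤ bound)
a_4 = 14: 1078/115  (> 49, stop)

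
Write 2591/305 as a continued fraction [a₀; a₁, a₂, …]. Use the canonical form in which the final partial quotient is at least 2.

⌊2591/305⌋ = 8, remainder 151
⌊305/151⌋ = 2, remainder 3
⌊151/3⌋ = 50, remainder 1
⌊3/1⌋ = 3, remainder 0

[8; 2, 50, 3]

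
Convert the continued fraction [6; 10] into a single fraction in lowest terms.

61/10

Compute successive convergents:
a_0 = 6: 6/1
a_1 = 10: 61/10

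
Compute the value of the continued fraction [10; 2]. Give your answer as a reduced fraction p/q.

21/2

Compute successive convergents:
a_0 = 10: 10/1
a_1 = 2: 21/2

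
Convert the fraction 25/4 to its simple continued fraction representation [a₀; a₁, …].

Repeatedly divide and take the remainder:
25 = 6·4 + 1, so a_0 = 6
4 = 4·1 + 0, so a_1 = 4

[6; 4]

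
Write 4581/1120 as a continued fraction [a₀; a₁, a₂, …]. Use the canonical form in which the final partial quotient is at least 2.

Run the Euclidean algorithm, recording each quotient:
4581 = 4·1120 + 101, so a_0 = 4
1120 = 11·101 + 9, so a_1 = 11
101 = 11·9 + 2, so a_2 = 11
9 = 4·2 + 1, so a_3 = 4
2 = 2·1 + 0, so a_4 = 2

[4; 11, 11, 4, 2]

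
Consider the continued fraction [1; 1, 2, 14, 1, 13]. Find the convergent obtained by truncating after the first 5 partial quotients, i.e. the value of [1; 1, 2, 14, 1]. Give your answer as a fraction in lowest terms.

77/46

Start with 1.
14 + 1/(1/1) = 14 + 1/1 = 15/1
2 + 1/(15/1) = 2 + 1/15 = 31/15
1 + 1/(31/15) = 1 + 15/31 = 46/31
1 + 1/(46/31) = 1 + 31/46 = 77/46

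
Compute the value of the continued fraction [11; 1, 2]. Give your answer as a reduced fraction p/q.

35/3

Use the convergent recurrence hₖ = aₖ·hₖ₋₁ + hₖ₋₂ (and likewise for the denominators kₖ):
a_0 = 11: 11/1
a_1 = 1: 12/1
a_2 = 2: 35/3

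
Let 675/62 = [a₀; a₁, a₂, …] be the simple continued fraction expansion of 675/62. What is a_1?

Repeatedly divide and take the remainder:
⌊675/62⌋ = 10, remainder 55
⌊62/55⌋ = 1, remainder 7

1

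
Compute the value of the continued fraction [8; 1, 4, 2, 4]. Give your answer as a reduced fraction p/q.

Build up convergents one term at a time:
a_0 = 8: 8/1
a_1 = 1: 9/1
a_2 = 4: 44/5
a_3 = 2: 97/11
a_4 = 4: 432/49

432/49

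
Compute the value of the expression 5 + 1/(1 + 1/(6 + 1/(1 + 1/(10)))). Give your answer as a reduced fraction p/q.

511/87

Start with 10.
1 + 1/(10/1) = 1 + 1/10 = 11/10
6 + 1/(11/10) = 6 + 10/11 = 76/11
1 + 1/(76/11) = 1 + 11/76 = 87/76
5 + 1/(87/76) = 5 + 76/87 = 511/87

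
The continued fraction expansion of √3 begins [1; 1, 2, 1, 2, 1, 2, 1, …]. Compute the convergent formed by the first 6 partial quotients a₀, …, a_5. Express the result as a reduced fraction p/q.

26/15

a_0 = 1: 1/1
a_1 = 1: 2/1
a_2 = 2: 5/3
a_3 = 1: 7/4
a_4 = 2: 19/11
a_5 = 1: 26/15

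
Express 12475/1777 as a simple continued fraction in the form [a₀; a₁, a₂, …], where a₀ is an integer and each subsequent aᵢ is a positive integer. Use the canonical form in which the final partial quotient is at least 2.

12475 ÷ 1777 → quotient 7, remainder 36
1777 ÷ 36 → quotient 49, remainder 13
36 ÷ 13 → quotient 2, remainder 10
13 ÷ 10 → quotient 1, remainder 3
10 ÷ 3 → quotient 3, remainder 1
3 ÷ 1 → quotient 3, remainder 0

[7; 49, 2, 1, 3, 3]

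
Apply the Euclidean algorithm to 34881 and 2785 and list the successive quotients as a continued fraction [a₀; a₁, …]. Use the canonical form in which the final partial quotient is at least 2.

⌊34881/2785⌋ = 12, remainder 1461
⌊2785/1461⌋ = 1, remainder 1324
⌊1461/1324⌋ = 1, remainder 137
⌊1324/137⌋ = 9, remainder 91
⌊137/91⌋ = 1, remainder 46
⌊91/46⌋ = 1, remainder 45
⌊46/45⌋ = 1, remainder 1
⌊45/1⌋ = 45, remainder 0

[12; 1, 1, 9, 1, 1, 1, 45]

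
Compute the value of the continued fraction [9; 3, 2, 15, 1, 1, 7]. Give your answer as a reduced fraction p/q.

15565/1676

a_0 = 9: 9/1
a_1 = 3: 28/3
a_2 = 2: 65/7
a_3 = 15: 1003/108
a_4 = 1: 1068/115
a_5 = 1: 2071/223
a_6 = 7: 15565/1676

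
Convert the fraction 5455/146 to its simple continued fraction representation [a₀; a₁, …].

5455 = 37·146 + 53, so a_0 = 37
146 = 2·53 + 40, so a_1 = 2
53 = 1·40 + 13, so a_2 = 1
40 = 3·13 + 1, so a_3 = 3
13 = 13·1 + 0, so a_4 = 13

[37; 2, 1, 3, 13]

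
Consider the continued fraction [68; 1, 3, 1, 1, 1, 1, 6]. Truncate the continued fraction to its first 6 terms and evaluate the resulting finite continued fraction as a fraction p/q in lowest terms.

Start with 1.
1 + 1/(1/1) = 1 + 1/1 = 2/1
1 + 1/(2/1) = 1 + 1/2 = 3/2
3 + 1/(3/2) = 3 + 2/3 = 11/3
1 + 1/(11/3) = 1 + 3/11 = 14/11
68 + 1/(14/11) = 68 + 11/14 = 963/14

963/14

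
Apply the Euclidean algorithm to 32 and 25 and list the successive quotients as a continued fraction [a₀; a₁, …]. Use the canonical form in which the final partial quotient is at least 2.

32 ÷ 25 → quotient 1, remainder 7
25 ÷ 7 → quotient 3, remainder 4
7 ÷ 4 → quotient 1, remainder 3
4 ÷ 3 → quotient 1, remainder 1
3 ÷ 1 → quotient 3, remainder 0

[1; 3, 1, 1, 3]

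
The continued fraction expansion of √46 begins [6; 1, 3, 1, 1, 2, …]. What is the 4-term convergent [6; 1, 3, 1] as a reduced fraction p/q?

34/5

Build up convergents one term at a time:
a_0 = 6: 6/1
a_1 = 1: 7/1
a_2 = 3: 27/4
a_3 = 1: 34/5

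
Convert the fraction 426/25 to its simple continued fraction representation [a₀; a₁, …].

426 = 17·25 + 1, so a_0 = 17
25 = 25·1 + 0, so a_1 = 25

[17; 25]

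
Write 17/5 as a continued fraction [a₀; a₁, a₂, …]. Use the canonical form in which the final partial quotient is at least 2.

[3; 2, 2]

⌊17/5⌋ = 3, remainder 2
⌊5/2⌋ = 2, remainder 1
⌊2/1⌋ = 2, remainder 0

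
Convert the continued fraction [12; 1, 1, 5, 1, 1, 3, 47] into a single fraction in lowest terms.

a_0 = 12: 12/1
a_1 = 1: 13/1
a_2 = 1: 25/2
a_3 = 5: 138/11
a_4 = 1: 163/13
a_5 = 1: 301/24
a_6 = 3: 1066/85
a_7 = 47: 50403/4019

50403/4019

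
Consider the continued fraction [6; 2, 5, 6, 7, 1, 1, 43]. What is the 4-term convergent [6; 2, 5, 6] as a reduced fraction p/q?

439/68

Start with 6.
5 + 1/(6/1) = 5 + 1/6 = 31/6
2 + 1/(31/6) = 2 + 6/31 = 68/31
6 + 1/(68/31) = 6 + 31/68 = 439/68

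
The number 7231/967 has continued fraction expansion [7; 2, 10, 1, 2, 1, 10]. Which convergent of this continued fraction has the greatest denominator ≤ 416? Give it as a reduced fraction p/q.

673/90

a_0 = 7: 7/1  (≤ bound)
a_1 = 2: 15/2  (≤ bound)
a_2 = 10: 157/21  (≤ bound)
a_3 = 1: 172/23  (≤ bound)
a_4 = 2: 501/67  (≤ bound)
a_5 = 1: 673/90  (≤ bound)
a_6 = 10: 7231/967  (> 416, stop)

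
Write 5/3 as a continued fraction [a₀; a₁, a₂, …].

[1; 1, 2]

Repeatedly divide and take the remainder:
5 ÷ 3 → quotient 1, remainder 2
3 ÷ 2 → quotient 1, remainder 1
2 ÷ 1 → quotient 2, remainder 0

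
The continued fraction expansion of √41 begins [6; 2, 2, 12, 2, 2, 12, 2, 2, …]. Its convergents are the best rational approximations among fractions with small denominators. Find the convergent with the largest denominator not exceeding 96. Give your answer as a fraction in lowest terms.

a_0 = 6: 6/1  (≤ bound)
a_1 = 2: 13/2  (≤ bound)
a_2 = 2: 32/5  (≤ bound)
a_3 = 12: 397/62  (≤ bound)
a_4 = 2: 826/129  (> 96, stop)

397/62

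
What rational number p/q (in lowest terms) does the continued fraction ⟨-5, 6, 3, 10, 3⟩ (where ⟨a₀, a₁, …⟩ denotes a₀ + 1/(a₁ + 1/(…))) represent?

-2939/607

a_0 = -5: -5/1
a_1 = 6: -29/6
a_2 = 3: -92/19
a_3 = 10: -949/196
a_4 = 3: -2939/607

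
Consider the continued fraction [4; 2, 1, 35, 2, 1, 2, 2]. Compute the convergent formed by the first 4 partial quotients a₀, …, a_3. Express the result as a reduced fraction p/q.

Start with 35.
1 + 1/(35/1) = 1 + 1/35 = 36/35
2 + 1/(36/35) = 2 + 35/36 = 107/36
4 + 1/(107/36) = 4 + 36/107 = 464/107

464/107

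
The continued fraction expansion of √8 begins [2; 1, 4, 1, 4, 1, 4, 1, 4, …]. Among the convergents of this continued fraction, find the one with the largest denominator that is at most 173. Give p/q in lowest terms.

a_0 = 2: 2/1  (≤ bound)
a_1 = 1: 3/1  (≤ bound)
a_2 = 4: 14/5  (≤ bound)
a_3 = 1: 17/6  (≤ bound)
a_4 = 4: 82/29  (≤ bound)
a_5 = 1: 99/35  (≤ bound)
a_6 = 4: 478/169  (≤ bound)
a_7 = 1: 577/204  (> 173, stop)

478/169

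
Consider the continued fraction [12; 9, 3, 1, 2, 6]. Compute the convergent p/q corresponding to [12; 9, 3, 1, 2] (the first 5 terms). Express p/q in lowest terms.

1235/102

a_0 = 12: 12/1
a_1 = 9: 109/9
a_2 = 3: 339/28
a_3 = 1: 448/37
a_4 = 2: 1235/102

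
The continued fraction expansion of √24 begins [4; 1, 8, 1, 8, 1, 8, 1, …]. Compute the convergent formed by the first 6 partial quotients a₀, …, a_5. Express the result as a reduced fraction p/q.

485/99

Start with 1.
8 + 1/(1/1) = 8 + 1/1 = 9/1
1 + 1/(9/1) = 1 + 1/9 = 10/9
8 + 1/(10/9) = 8 + 9/10 = 89/10
1 + 1/(89/10) = 1 + 10/89 = 99/89
4 + 1/(99/89) = 4 + 89/99 = 485/99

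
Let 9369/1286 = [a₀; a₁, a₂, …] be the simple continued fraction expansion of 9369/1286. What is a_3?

⌊9369/1286⌋ = 7, remainder 367
⌊1286/367⌋ = 3, remainder 185
⌊367/185⌋ = 1, remainder 182
⌊185/182⌋ = 1, remainder 3

1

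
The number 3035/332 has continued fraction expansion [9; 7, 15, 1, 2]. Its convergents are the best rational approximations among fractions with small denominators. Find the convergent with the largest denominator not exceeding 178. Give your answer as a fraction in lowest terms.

1033/113

a_0 = 9: 9/1  (≤ bound)
a_1 = 7: 64/7  (≤ bound)
a_2 = 15: 969/106  (≤ bound)
a_3 = 1: 1033/113  (≤ bound)
a_4 = 2: 3035/332  (> 178, stop)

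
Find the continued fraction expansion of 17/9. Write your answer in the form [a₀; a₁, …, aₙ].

17 ÷ 9 → quotient 1, remainder 8
9 ÷ 8 → quotient 1, remainder 1
8 ÷ 1 → quotient 8, remainder 0

[1; 1, 8]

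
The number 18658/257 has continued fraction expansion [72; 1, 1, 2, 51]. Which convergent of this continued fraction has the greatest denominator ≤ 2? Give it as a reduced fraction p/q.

a_0 = 72: 72/1  (≤ bound)
a_1 = 1: 73/1  (≤ bound)
a_2 = 1: 145/2  (≤ bound)
a_3 = 2: 363/5  (> 2, stop)

145/2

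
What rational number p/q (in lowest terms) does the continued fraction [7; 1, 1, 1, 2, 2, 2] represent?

a_0 = 7: 7/1
a_1 = 1: 8/1
a_2 = 1: 15/2
a_3 = 1: 23/3
a_4 = 2: 61/8
a_5 = 2: 145/19
a_6 = 2: 351/46

351/46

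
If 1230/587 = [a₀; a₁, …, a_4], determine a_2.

2

Repeatedly divide and take the remainder:
1230 = 2·587 + 56, so a_0 = 2
587 = 10·56 + 27, so a_1 = 10
56 = 2·27 + 2, so a_2 = 2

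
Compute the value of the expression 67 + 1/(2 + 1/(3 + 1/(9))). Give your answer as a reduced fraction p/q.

Start with 9.
3 + 1/(9/1) = 3 + 1/9 = 28/9
2 + 1/(28/9) = 2 + 9/28 = 65/28
67 + 1/(65/28) = 67 + 28/65 = 4383/65

4383/65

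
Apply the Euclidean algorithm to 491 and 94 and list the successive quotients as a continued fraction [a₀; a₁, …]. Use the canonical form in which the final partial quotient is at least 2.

491 = 5·94 + 21, so a_0 = 5
94 = 4·21 + 10, so a_1 = 4
21 = 2·10 + 1, so a_2 = 2
10 = 10·1 + 0, so a_3 = 10

[5; 4, 2, 10]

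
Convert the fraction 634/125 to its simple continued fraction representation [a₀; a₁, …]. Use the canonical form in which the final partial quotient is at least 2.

[5; 13, 1, 8]

⌊634/125⌋ = 5, remainder 9
⌊125/9⌋ = 13, remainder 8
⌊9/8⌋ = 1, remainder 1
⌊8/1⌋ = 8, remainder 0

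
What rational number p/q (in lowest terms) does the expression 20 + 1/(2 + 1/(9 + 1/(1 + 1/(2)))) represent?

Start with 2.
1 + 1/(2/1) = 1 + 1/2 = 3/2
9 + 1/(3/2) = 9 + 2/3 = 29/3
2 + 1/(29/3) = 2 + 3/29 = 61/29
20 + 1/(61/29) = 20 + 29/61 = 1249/61

1249/61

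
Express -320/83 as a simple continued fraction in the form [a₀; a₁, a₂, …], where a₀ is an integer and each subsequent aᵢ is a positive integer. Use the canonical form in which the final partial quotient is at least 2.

[-4; 6, 1, 11]

⌊-320/83⌋ = -4, remainder 12
⌊83/12⌋ = 6, remainder 11
⌊12/11⌋ = 1, remainder 1
⌊11/1⌋ = 11, remainder 0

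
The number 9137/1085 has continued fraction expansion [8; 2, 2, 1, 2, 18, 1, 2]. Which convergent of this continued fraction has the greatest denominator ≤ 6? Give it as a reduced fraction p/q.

42/5

a_0 = 8: 8/1  (≤ bound)
a_1 = 2: 17/2  (≤ bound)
a_2 = 2: 42/5  (≤ bound)
a_3 = 1: 59/7  (> 6, stop)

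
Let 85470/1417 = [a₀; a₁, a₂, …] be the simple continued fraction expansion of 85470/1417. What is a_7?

9

Apply division with remainder until the remainder is 0:
85470 ÷ 1417 → quotient 60, remainder 450
1417 ÷ 450 → quotient 3, remainder 67
450 ÷ 67 → quotient 6, remainder 48
67 ÷ 48 → quotient 1, remainder 19
48 ÷ 19 → quotient 2, remainder 10
19 ÷ 10 → quotient 1, remainder 9
10 ÷ 9 → quotient 1, remainder 1
9 ÷ 1 → quotient 9, remainder 0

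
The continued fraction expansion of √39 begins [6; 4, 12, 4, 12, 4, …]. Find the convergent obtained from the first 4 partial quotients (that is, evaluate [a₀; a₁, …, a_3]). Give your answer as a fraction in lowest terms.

a_0 = 6: 6/1
a_1 = 4: 25/4
a_2 = 12: 306/49
a_3 = 4: 1249/200

1249/200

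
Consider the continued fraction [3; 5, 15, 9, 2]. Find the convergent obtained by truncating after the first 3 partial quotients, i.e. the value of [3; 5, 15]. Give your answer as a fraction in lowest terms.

Work from the innermost term outward:
Start with 15.
5 + 1/(15/1) = 5 + 1/15 = 76/15
3 + 1/(76/15) = 3 + 15/76 = 243/76

243/76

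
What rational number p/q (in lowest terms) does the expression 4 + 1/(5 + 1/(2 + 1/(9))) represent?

435/104

Collapse the nested fraction from the inside out:
Start with 9.
2 + 1/(9/1) = 2 + 1/9 = 19/9
5 + 1/(19/9) = 5 + 9/19 = 104/19
4 + 1/(104/19) = 4 + 19/104 = 435/104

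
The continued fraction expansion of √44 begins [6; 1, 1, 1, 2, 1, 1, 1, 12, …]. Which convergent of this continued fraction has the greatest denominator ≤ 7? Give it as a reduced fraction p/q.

20/3

a_0 = 6: 6/1  (≤ bound)
a_1 = 1: 7/1  (≤ bound)
a_2 = 1: 13/2  (≤ bound)
a_3 = 1: 20/3  (≤ bound)
a_4 = 2: 53/8  (> 7, stop)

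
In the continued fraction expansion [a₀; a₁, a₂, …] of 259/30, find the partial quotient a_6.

Apply division with remainder until the remainder is 0:
259 = 8·30 + 19, so a_0 = 8
30 = 1·19 + 11, so a_1 = 1
19 = 1·11 + 8, so a_2 = 1
11 = 1·8 + 3, so a_3 = 1
8 = 2·3 + 2, so a_4 = 2
3 = 1·2 + 1, so a_5 = 1
2 = 2·1 + 0, so a_6 = 2

2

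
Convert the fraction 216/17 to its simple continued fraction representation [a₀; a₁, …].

[12; 1, 2, 2, 2]

Run the Euclidean algorithm, recording each quotient:
216 ÷ 17 → quotient 12, remainder 12
17 ÷ 12 → quotient 1, remainder 5
12 ÷ 5 → quotient 2, remainder 2
5 ÷ 2 → quotient 2, remainder 1
2 ÷ 1 → quotient 2, remainder 0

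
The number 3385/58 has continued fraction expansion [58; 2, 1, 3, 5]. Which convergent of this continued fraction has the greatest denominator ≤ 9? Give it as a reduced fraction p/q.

List convergents until the denominator exceeds the bound:
a_0 = 58: 58/1  (≤ bound)
a_1 = 2: 117/2  (≤ bound)
a_2 = 1: 175/3  (≤ bound)
a_3 = 3: 642/11  (> 9, stop)

175/3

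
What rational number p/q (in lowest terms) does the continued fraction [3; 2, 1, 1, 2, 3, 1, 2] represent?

535/158

Use the convergent recurrence hₖ = aₖ·hₖ₋₁ + hₖ₋₂ (and likewise for the denominators kₖ):
a_0 = 3: 3/1
a_1 = 2: 7/2
a_2 = 1: 10/3
a_3 = 1: 17/5
a_4 = 2: 44/13
a_5 = 3: 149/44
a_6 = 1: 193/57
a_7 = 2: 535/158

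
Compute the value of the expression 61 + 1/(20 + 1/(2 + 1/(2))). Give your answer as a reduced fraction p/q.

6227/102

Start with 2.
2 + 1/(2/1) = 2 + 1/2 = 5/2
20 + 1/(5/2) = 20 + 2/5 = 102/5
61 + 1/(102/5) = 61 + 5/102 = 6227/102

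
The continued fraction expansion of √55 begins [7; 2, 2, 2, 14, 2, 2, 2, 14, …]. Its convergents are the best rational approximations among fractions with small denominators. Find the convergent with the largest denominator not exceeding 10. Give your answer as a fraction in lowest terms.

37/5

List convergents until the denominator exceeds the bound:
a_0 = 7: 7/1  (≤ bound)
a_1 = 2: 15/2  (≤ bound)
a_2 = 2: 37/5  (≤ bound)
a_3 = 2: 89/12  (> 10, stop)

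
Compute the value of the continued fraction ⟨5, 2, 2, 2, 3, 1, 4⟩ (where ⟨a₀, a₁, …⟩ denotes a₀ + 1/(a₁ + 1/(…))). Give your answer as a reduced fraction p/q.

1370/253

Compute successive convergents:
a_0 = 5: 5/1
a_1 = 2: 11/2
a_2 = 2: 27/5
a_3 = 2: 65/12
a_4 = 3: 222/41
a_5 = 1: 287/53
a_6 = 4: 1370/253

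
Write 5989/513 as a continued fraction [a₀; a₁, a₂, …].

5989 = 11·513 + 346, so a_0 = 11
513 = 1·346 + 167, so a_1 = 1
346 = 2·167 + 12, so a_2 = 2
167 = 13·12 + 11, so a_3 = 13
12 = 1·11 + 1, so a_4 = 1
11 = 11·1 + 0, so a_5 = 11

[11; 1, 2, 13, 1, 11]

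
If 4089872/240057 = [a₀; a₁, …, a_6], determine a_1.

⌊4089872/240057⌋ = 17, remainder 8903
⌊240057/8903⌋ = 26, remainder 8579

26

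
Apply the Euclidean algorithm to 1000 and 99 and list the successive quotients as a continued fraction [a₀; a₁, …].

Run the Euclidean algorithm, recording each quotient:
⌊1000/99⌋ = 10, remainder 10
⌊99/10⌋ = 9, remainder 9
⌊10/9⌋ = 1, remainder 1
⌊9/1⌋ = 9, remainder 0

[10; 9, 1, 9]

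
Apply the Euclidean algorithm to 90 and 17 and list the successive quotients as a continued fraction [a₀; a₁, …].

Repeatedly divide and take the remainder:
90 = 5·17 + 5, so a_0 = 5
17 = 3·5 + 2, so a_1 = 3
5 = 2·2 + 1, so a_2 = 2
2 = 2·1 + 0, so a_3 = 2

[5; 3, 2, 2]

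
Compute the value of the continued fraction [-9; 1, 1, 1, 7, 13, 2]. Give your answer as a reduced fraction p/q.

-5234/627

a_0 = -9: -9/1
a_1 = 1: -8/1
a_2 = 1: -17/2
a_3 = 1: -25/3
a_4 = 7: -192/23
a_5 = 13: -2521/302
a_6 = 2: -5234/627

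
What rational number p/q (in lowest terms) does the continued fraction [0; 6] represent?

Compute successive convergents:
a_0 = 0: 0/1
a_1 = 6: 1/6

1/6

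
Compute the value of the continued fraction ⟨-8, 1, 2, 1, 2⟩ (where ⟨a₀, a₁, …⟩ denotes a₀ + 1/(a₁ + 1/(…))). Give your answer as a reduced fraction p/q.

Start with 2.
1 + 1/(2/1) = 1 + 1/2 = 3/2
2 + 1/(3/2) = 2 + 2/3 = 8/3
1 + 1/(8/3) = 1 + 3/8 = 11/8
-8 + 1/(11/8) = -8 + 8/11 = -80/11

-80/11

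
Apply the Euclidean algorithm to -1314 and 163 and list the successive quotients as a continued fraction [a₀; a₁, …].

-1314 ÷ 163 → quotient -9, remainder 153
163 ÷ 153 → quotient 1, remainder 10
153 ÷ 10 → quotient 15, remainder 3
10 ÷ 3 → quotient 3, remainder 1
3 ÷ 1 → quotient 3, remainder 0

[-9; 1, 15, 3, 3]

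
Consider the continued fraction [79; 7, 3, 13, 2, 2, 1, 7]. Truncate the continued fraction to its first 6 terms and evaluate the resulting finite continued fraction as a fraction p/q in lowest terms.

Start with 2.
2 + 1/(2/1) = 2 + 1/2 = 5/2
13 + 1/(5/2) = 13 + 2/5 = 67/5
3 + 1/(67/5) = 3 + 5/67 = 206/67
7 + 1/(206/67) = 7 + 67/206 = 1509/206
79 + 1/(1509/206) = 79 + 206/1509 = 119417/1509

119417/1509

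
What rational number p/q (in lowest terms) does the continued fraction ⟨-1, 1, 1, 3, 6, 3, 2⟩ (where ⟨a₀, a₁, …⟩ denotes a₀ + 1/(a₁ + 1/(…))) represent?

-139/322

a_0 = -1: -1/1
a_1 = 1: 0/1
a_2 = 1: -1/2
a_3 = 3: -3/7
a_4 = 6: -19/44
a_5 = 3: -60/139
a_6 = 2: -139/322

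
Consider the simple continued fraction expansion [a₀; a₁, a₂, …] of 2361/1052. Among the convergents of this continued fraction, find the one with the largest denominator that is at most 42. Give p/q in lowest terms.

a_0 = 2: 2/1  (≤ bound)
a_1 = 4: 9/4  (≤ bound)
a_2 = 10: 92/41  (≤ bound)
a_3 = 1: 101/45  (> 42, stop)

92/41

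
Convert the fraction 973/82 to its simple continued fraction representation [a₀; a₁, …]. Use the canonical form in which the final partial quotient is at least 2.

973 ÷ 82 → quotient 11, remainder 71
82 ÷ 71 → quotient 1, remainder 11
71 ÷ 11 → quotient 6, remainder 5
11 ÷ 5 → quotient 2, remainder 1
5 ÷ 1 → quotient 5, remainder 0

[11; 1, 6, 2, 5]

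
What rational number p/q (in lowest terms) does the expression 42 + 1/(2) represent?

85/2

Work from the innermost term outward:
Start with 2.
42 + 1/(2/1) = 42 + 1/2 = 85/2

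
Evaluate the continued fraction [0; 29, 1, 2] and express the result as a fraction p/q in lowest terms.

3/89

a_0 = 0: 0/1
a_1 = 29: 1/29
a_2 = 1: 1/30
a_3 = 2: 3/89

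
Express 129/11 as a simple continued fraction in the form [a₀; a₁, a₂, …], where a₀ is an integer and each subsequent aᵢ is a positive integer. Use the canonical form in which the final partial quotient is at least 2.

129 = 11·11 + 8, so a_0 = 11
11 = 1·8 + 3, so a_1 = 1
8 = 2·3 + 2, so a_2 = 2
3 = 1·2 + 1, so a_3 = 1
2 = 2·1 + 0, so a_4 = 2

[11; 1, 2, 1, 2]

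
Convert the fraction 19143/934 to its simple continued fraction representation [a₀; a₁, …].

[20; 2, 57, 1, 7]

19143 = 20·934 + 463, so a_0 = 20
934 = 2·463 + 8, so a_1 = 2
463 = 57·8 + 7, so a_2 = 57
8 = 1·7 + 1, so a_3 = 1
7 = 7·1 + 0, so a_4 = 7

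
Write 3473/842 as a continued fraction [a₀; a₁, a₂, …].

Run the Euclidean algorithm, recording each quotient:
3473 = 4·842 + 105, so a_0 = 4
842 = 8·105 + 2, so a_1 = 8
105 = 52·2 + 1, so a_2 = 52
2 = 2·1 + 0, so a_3 = 2

[4; 8, 52, 2]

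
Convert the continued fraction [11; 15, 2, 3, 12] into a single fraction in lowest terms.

Start with 12.
3 + 1/(12/1) = 3 + 1/12 = 37/12
2 + 1/(37/12) = 2 + 12/37 = 86/37
15 + 1/(86/37) = 15 + 37/86 = 1327/86
11 + 1/(1327/86) = 11 + 86/1327 = 14683/1327

14683/1327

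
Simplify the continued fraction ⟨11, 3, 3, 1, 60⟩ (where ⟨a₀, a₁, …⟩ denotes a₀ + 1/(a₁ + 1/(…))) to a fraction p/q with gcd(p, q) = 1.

8933/790

Use the convergent recurrence hₖ = aₖ·hₖ₋₁ + hₖ₋₂ (and likewise for the denominators kₖ):
a_0 = 11: 11/1
a_1 = 3: 34/3
a_2 = 3: 113/10
a_3 = 1: 147/13
a_4 = 60: 8933/790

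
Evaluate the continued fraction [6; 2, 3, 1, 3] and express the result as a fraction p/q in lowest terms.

a_0 = 6: 6/1
a_1 = 2: 13/2
a_2 = 3: 45/7
a_3 = 1: 58/9
a_4 = 3: 219/34

219/34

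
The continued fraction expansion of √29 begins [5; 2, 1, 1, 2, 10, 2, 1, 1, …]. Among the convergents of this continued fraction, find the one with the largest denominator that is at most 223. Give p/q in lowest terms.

a_0 = 5: 5/1  (≤ bound)
a_1 = 2: 11/2  (≤ bound)
a_2 = 1: 16/3  (≤ bound)
a_3 = 1: 27/5  (≤ bound)
a_4 = 2: 70/13  (≤ bound)
a_5 = 10: 727/135  (≤ bound)
a_6 = 2: 1524/283  (> 223, stop)

727/135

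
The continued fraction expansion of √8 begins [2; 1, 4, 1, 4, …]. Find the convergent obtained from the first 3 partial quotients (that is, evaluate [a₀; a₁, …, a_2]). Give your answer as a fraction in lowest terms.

14/5

Build up convergents one term at a time:
a_0 = 2: 2/1
a_1 = 1: 3/1
a_2 = 4: 14/5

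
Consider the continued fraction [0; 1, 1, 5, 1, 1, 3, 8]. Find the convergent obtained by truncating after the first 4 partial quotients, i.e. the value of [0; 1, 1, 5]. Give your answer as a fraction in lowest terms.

6/11

Use the convergent recurrence hₖ = aₖ·hₖ₋₁ + hₖ₋₂ (and likewise for the denominators kₖ):
a_0 = 0: 0/1
a_1 = 1: 1/1
a_2 = 1: 1/2
a_3 = 5: 6/11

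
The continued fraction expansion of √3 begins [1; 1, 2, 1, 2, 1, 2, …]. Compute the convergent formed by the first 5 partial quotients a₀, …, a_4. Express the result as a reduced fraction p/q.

19/11

a_0 = 1: 1/1
a_1 = 1: 2/1
a_2 = 2: 5/3
a_3 = 1: 7/4
a_4 = 2: 19/11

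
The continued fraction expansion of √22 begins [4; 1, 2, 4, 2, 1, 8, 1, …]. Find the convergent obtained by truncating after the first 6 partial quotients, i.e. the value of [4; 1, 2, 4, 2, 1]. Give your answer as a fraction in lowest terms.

197/42

Start with 1.
2 + 1/(1/1) = 2 + 1/1 = 3/1
4 + 1/(3/1) = 4 + 1/3 = 13/3
2 + 1/(13/3) = 2 + 3/13 = 29/13
1 + 1/(29/13) = 1 + 13/29 = 42/29
4 + 1/(42/29) = 4 + 29/42 = 197/42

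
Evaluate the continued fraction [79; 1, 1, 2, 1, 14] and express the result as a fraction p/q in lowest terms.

a_0 = 79: 79/1
a_1 = 1: 80/1
a_2 = 1: 159/2
a_3 = 2: 398/5
a_4 = 1: 557/7
a_5 = 14: 8196/103

8196/103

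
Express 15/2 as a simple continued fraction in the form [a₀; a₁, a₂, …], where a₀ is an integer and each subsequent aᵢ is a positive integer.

[7; 2]

15 ÷ 2 → quotient 7, remainder 1
2 ÷ 1 → quotient 2, remainder 0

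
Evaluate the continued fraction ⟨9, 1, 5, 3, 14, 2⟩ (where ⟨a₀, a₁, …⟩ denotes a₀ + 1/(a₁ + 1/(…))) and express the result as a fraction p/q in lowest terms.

5541/563

Work from the innermost term outward:
Start with 2.
14 + 1/(2/1) = 14 + 1/2 = 29/2
3 + 1/(29/2) = 3 + 2/29 = 89/29
5 + 1/(89/29) = 5 + 29/89 = 474/89
1 + 1/(474/89) = 1 + 89/474 = 563/474
9 + 1/(563/474) = 9 + 474/563 = 5541/563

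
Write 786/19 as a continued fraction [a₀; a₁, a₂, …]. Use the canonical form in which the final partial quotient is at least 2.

[41; 2, 1, 2, 2]

786 ÷ 19 → quotient 41, remainder 7
19 ÷ 7 → quotient 2, remainder 5
7 ÷ 5 → quotient 1, remainder 2
5 ÷ 2 → quotient 2, remainder 1
2 ÷ 1 → quotient 2, remainder 0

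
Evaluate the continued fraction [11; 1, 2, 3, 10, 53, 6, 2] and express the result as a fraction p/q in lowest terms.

834176/71303

a_0 = 11: 11/1
a_1 = 1: 12/1
a_2 = 2: 35/3
a_3 = 3: 117/10
a_4 = 10: 1205/103
a_5 = 53: 63982/5469
a_6 = 6: 385097/32917
a_7 = 2: 834176/71303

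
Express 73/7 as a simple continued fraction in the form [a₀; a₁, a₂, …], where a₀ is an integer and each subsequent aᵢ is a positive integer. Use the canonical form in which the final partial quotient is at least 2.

[10; 2, 3]

⌊73/7⌋ = 10, remainder 3
⌊7/3⌋ = 2, remainder 1
⌊3/1⌋ = 3, remainder 0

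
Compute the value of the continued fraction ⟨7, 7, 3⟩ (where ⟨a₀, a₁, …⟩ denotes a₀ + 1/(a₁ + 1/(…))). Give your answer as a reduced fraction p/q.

157/22

a_0 = 7: 7/1
a_1 = 7: 50/7
a_2 = 3: 157/22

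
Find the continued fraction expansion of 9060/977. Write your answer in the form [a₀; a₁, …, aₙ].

[9; 3, 1, 1, 1, 14, 6]

⌊9060/977⌋ = 9, remainder 267
⌊977/267⌋ = 3, remainder 176
⌊267/176⌋ = 1, remainder 91
⌊176/91⌋ = 1, remainder 85
⌊91/85⌋ = 1, remainder 6
⌊85/6⌋ = 14, remainder 1
⌊6/1⌋ = 6, remainder 0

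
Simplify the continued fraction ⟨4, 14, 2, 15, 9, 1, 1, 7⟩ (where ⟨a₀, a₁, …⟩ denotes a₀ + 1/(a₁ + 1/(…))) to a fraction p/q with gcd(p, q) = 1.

263031/64642

Start with 7.
1 + 1/(7/1) = 1 + 1/7 = 8/7
1 + 1/(8/7) = 1 + 7/8 = 15/8
9 + 1/(15/8) = 9 + 8/15 = 143/15
15 + 1/(143/15) = 15 + 15/143 = 2160/143
2 + 1/(2160/143) = 2 + 143/2160 = 4463/2160
14 + 1/(4463/2160) = 14 + 2160/4463 = 64642/4463
4 + 1/(64642/4463) = 4 + 4463/64642 = 263031/64642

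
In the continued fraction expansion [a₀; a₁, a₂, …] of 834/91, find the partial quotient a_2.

15

834 = 9·91 + 15, so a_0 = 9
91 = 6·15 + 1, so a_1 = 6
15 = 15·1 + 0, so a_2 = 15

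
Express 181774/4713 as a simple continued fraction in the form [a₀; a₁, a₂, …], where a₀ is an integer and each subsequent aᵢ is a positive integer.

[38; 1, 1, 3, 7, 30, 1, 2]

181774 = 38·4713 + 2680, so a_0 = 38
4713 = 1·2680 + 2033, so a_1 = 1
2680 = 1·2033 + 647, so a_2 = 1
2033 = 3·647 + 92, so a_3 = 3
647 = 7·92 + 3, so a_4 = 7
92 = 30·3 + 2, so a_5 = 30
3 = 1·2 + 1, so a_6 = 1
2 = 2·1 + 0, so a_7 = 2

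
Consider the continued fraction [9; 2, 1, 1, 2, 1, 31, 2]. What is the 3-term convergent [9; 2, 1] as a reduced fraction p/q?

Collapse the nested fraction from the inside out:
Start with 1.
2 + 1/(1/1) = 2 + 1/1 = 3/1
9 + 1/(3/1) = 9 + 1/3 = 28/3

28/3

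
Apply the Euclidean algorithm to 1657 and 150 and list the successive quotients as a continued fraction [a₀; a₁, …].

⌊1657/150⌋ = 11, remainder 7
⌊150/7⌋ = 21, remainder 3
⌊7/3⌋ = 2, remainder 1
⌊3/1⌋ = 3, remainder 0

[11; 21, 2, 3]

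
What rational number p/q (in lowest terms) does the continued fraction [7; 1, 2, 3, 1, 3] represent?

377/49

Compute successive convergents:
a_0 = 7: 7/1
a_1 = 1: 8/1
a_2 = 2: 23/3
a_3 = 3: 77/10
a_4 = 1: 100/13
a_5 = 3: 377/49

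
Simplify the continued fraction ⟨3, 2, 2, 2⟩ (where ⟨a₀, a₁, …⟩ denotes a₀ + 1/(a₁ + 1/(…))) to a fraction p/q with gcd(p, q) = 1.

41/12

Start with 2.
2 + 1/(2/1) = 2 + 1/2 = 5/2
2 + 1/(5/2) = 2 + 2/5 = 12/5
3 + 1/(12/5) = 3 + 5/12 = 41/12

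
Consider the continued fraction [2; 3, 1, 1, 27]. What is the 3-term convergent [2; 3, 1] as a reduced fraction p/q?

Collapse the nested fraction from the inside out:
Start with 1.
3 + 1/(1/1) = 3 + 1/1 = 4/1
2 + 1/(4/1) = 2 + 1/4 = 9/4

9/4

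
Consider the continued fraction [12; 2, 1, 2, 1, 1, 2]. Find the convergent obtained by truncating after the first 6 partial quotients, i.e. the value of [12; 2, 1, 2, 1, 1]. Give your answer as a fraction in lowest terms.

Build up convergents one term at a time:
a_0 = 12: 12/1
a_1 = 2: 25/2
a_2 = 1: 37/3
a_3 = 2: 99/8
a_4 = 1: 136/11
a_5 = 1: 235/19

235/19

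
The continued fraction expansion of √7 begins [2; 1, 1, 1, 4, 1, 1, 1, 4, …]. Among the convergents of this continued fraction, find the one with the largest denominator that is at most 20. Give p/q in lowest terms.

45/17

List convergents until the denominator exceeds the bound:
a_0 = 2: 2/1  (≤ bound)
a_1 = 1: 3/1  (≤ bound)
a_2 = 1: 5/2  (≤ bound)
a_3 = 1: 8/3  (≤ bound)
a_4 = 4: 37/14  (≤ bound)
a_5 = 1: 45/17  (≤ bound)
a_6 = 1: 82/31  (> 20, stop)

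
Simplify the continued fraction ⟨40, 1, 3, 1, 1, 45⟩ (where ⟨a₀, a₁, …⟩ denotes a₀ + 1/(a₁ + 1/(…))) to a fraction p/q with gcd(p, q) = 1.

16719/410

a_0 = 40: 40/1
a_1 = 1: 41/1
a_2 = 3: 163/4
a_3 = 1: 204/5
a_4 = 1: 367/9
a_5 = 45: 16719/410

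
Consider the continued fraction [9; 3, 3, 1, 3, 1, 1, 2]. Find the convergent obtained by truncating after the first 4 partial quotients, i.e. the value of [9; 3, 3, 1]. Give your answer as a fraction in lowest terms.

a_0 = 9: 9/1
a_1 = 3: 28/3
a_2 = 3: 93/10
a_3 = 1: 121/13

121/13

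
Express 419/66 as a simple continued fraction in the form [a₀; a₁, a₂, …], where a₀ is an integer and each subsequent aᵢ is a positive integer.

Apply division with remainder until the remainder is 0:
419 ÷ 66 → quotient 6, remainder 23
66 ÷ 23 → quotient 2, remainder 20
23 ÷ 20 → quotient 1, remainder 3
20 ÷ 3 → quotient 6, remainder 2
3 ÷ 2 → quotient 1, remainder 1
2 ÷ 1 → quotient 2, remainder 0

[6; 2, 1, 6, 1, 2]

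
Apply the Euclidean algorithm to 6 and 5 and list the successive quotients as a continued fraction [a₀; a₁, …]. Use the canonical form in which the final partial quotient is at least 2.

[1; 5]

⌊6/5⌋ = 1, remainder 1
⌊5/1⌋ = 5, remainder 0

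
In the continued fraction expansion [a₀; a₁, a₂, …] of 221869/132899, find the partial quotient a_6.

⌊221869/132899⌋ = 1, remainder 88970
⌊132899/88970⌋ = 1, remainder 43929
⌊88970/43929⌋ = 2, remainder 1112
⌊43929/1112⌋ = 39, remainder 561
⌊1112/561⌋ = 1, remainder 551
⌊561/551⌋ = 1, remainder 10
⌊551/10⌋ = 55, remainder 1

55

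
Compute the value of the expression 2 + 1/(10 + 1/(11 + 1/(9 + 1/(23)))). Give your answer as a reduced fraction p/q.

Work from the innermost term outward:
Start with 23.
9 + 1/(23/1) = 9 + 1/23 = 208/23
11 + 1/(208/23) = 11 + 23/208 = 2311/208
10 + 1/(2311/208) = 10 + 208/2311 = 23318/2311
2 + 1/(23318/2311) = 2 + 2311/23318 = 48947/23318

48947/23318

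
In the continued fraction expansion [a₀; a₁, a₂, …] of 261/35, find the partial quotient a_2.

Run the Euclidean algorithm, recording each quotient:
⌊261/35⌋ = 7, remainder 16
⌊35/16⌋ = 2, remainder 3
⌊16/3⌋ = 5, remainder 1

5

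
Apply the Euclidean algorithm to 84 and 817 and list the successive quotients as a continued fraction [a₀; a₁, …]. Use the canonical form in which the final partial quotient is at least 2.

[0; 9, 1, 2, 1, 1, 1, 7]

⌊84/817⌋ = 0, remainder 84
⌊817/84⌋ = 9, remainder 61
⌊84/61⌋ = 1, remainder 23
⌊61/23⌋ = 2, remainder 15
⌊23/15⌋ = 1, remainder 8
⌊15/8⌋ = 1, remainder 7
⌊8/7⌋ = 1, remainder 1
⌊7/1⌋ = 7, remainder 0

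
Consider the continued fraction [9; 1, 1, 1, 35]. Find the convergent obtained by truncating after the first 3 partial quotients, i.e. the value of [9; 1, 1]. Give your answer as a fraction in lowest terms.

Compute successive convergents:
a_0 = 9: 9/1
a_1 = 1: 10/1
a_2 = 1: 19/2

19/2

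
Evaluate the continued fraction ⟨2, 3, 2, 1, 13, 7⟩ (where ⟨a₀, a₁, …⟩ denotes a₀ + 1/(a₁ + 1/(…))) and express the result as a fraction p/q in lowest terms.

2228/969

Start with 7.
13 + 1/(7/1) = 13 + 1/7 = 92/7
1 + 1/(92/7) = 1 + 7/92 = 99/92
2 + 1/(99/92) = 2 + 92/99 = 290/99
3 + 1/(290/99) = 3 + 99/290 = 969/290
2 + 1/(969/290) = 2 + 290/969 = 2228/969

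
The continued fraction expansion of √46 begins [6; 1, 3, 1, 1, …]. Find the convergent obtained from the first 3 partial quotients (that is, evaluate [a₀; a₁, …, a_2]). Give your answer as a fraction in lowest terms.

a_0 = 6: 6/1
a_1 = 1: 7/1
a_2 = 3: 27/4

27/4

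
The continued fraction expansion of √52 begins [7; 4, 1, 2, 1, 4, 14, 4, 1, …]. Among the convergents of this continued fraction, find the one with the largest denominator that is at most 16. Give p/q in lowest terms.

List convergents until the denominator exceeds the bound:
a_0 = 7: 7/1  (≤ bound)
a_1 = 4: 29/4  (≤ bound)
a_2 = 1: 36/5  (≤ bound)
a_3 = 2: 101/14  (≤ bound)
a_4 = 1: 137/19  (> 16, stop)

101/14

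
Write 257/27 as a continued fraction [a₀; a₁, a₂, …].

257 ÷ 27 → quotient 9, remainder 14
27 ÷ 14 → quotient 1, remainder 13
14 ÷ 13 → quotient 1, remainder 1
13 ÷ 1 → quotient 13, remainder 0

[9; 1, 1, 13]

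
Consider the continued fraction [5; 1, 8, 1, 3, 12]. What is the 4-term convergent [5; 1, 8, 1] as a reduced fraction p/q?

59/10

Start with 1.
8 + 1/(1/1) = 8 + 1/1 = 9/1
1 + 1/(9/1) = 1 + 1/9 = 10/9
5 + 1/(10/9) = 5 + 9/10 = 59/10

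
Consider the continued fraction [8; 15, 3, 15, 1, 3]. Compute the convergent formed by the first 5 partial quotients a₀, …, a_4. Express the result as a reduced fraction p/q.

6057/751

Start with 1.
15 + 1/(1/1) = 15 + 1/1 = 16/1
3 + 1/(16/1) = 3 + 1/16 = 49/16
15 + 1/(49/16) = 15 + 16/49 = 751/49
8 + 1/(751/49) = 8 + 49/751 = 6057/751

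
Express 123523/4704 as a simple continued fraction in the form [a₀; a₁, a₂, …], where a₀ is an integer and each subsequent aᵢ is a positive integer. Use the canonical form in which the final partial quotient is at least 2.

[26; 3, 1, 6, 11, 2, 7]

Run the Euclidean algorithm, recording each quotient:
⌊123523/4704⌋ = 26, remainder 1219
⌊4704/1219⌋ = 3, remainder 1047
⌊1219/1047⌋ = 1, remainder 172
⌊1047/172⌋ = 6, remainder 15
⌊172/15⌋ = 11, remainder 7
⌊15/7⌋ = 2, remainder 1
⌊7/1⌋ = 7, remainder 0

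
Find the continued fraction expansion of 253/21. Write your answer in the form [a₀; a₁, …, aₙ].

[12; 21]

253 = 12·21 + 1, so a_0 = 12
21 = 21·1 + 0, so a_1 = 21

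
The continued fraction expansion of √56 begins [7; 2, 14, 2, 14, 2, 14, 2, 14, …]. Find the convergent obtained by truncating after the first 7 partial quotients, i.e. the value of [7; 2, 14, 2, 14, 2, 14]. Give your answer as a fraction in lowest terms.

194873/26041

Compute successive convergents:
a_0 = 7: 7/1
a_1 = 2: 15/2
a_2 = 14: 217/29
a_3 = 2: 449/60
a_4 = 14: 6503/869
a_5 = 2: 13455/1798
a_6 = 14: 194873/26041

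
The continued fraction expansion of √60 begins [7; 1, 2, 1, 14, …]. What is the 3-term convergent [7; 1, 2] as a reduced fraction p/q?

23/3

a_0 = 7: 7/1
a_1 = 1: 8/1
a_2 = 2: 23/3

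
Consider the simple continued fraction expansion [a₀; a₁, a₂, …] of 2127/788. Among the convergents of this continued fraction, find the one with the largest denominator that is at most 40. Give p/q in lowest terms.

a_0 = 2: 2/1  (≤ bound)
a_1 = 1: 3/1  (≤ bound)
a_2 = 2: 8/3  (≤ bound)
a_3 = 3: 27/10  (≤ bound)
a_4 = 12: 332/123  (> 40, stop)

27/10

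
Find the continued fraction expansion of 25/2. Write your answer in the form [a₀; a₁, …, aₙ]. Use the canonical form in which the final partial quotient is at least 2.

[12; 2]

Apply division with remainder until the remainder is 0:
⌊25/2⌋ = 12, remainder 1
⌊2/1⌋ = 2, remainder 0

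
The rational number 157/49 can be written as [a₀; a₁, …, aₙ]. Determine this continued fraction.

⌊157/49⌋ = 3, remainder 10
⌊49/10⌋ = 4, remainder 9
⌊10/9⌋ = 1, remainder 1
⌊9/1⌋ = 9, remainder 0

[3; 4, 1, 9]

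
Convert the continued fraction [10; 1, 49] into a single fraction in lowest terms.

Work from the innermost term outward:
Start with 49.
1 + 1/(49/1) = 1 + 1/49 = 50/49
10 + 1/(50/49) = 10 + 49/50 = 549/50

549/50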